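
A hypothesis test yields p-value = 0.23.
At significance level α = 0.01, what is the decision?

Compare p-value to α:
0.23 ≥ 0.01
Decision: fail to reject H₀

Answer: fail to reject H₀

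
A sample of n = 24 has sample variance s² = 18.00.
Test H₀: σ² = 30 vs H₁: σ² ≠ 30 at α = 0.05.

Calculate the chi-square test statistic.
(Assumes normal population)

Answer: χ² = 13.8000, fail to reject H₀

Derivation:
df = n - 1 = 23
χ² = (n-1)s²/σ₀² = 23×18.00/30 = 13.8000
Critical values: χ²_{0.975,23} = 11.689, χ²_{0.025,23} = 38.076
Rejection region: χ² < 11.689 or χ² > 38.076
Decision: fail to reject H₀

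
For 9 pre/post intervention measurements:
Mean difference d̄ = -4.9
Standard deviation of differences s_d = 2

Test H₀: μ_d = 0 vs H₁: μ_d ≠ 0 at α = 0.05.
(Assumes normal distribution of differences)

Answer: t = -7.3496, reject H₀

Derivation:
df = n - 1 = 8
SE = s_d/√n = 2/√9 = 0.6667
t = d̄/SE = -4.9/0.6667 = -7.3496
Critical value: t_{0.025,8} = ±2.306
p-value ≈ 0.0001
Decision: reject H₀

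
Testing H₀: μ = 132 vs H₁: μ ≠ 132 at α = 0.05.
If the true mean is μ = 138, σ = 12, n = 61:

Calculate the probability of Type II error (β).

SE = σ/√n = 12/√61 = 1.5364
Critical values: μ₀ ± z_0.025×SE = 132 ± 1.960×1.5364
Acceptance region: (128.9887, 135.0113)
Under H₁ (μ = 138): z_high = (135.0113 - 138)/1.5364 = -1.9453, z_low = (128.9887 - 138)/1.5364 = -5.8652
β = P(not reject | H₁) = Φ(-1.9453) - Φ(-5.8652) ≈ 0.0259

Answer: β ≈ 0.0259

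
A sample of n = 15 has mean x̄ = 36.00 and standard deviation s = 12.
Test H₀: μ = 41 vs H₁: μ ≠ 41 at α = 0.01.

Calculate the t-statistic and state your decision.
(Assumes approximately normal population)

Answer: t = -1.6137, fail to reject H₀

Derivation:
df = n - 1 = 14
SE = s/√n = 12/√15 = 3.0984
t = (x̄ - μ₀)/SE = (36.00 - 41)/3.0984 = -1.6137
Critical value: t_{0.005,14} = ±2.977
p-value ≈ 0.1289
Decision: fail to reject H₀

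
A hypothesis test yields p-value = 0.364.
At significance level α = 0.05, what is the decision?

Answer: fail to reject H₀

Derivation:
Compare p-value to α:
0.364 ≥ 0.05
Decision: fail to reject H₀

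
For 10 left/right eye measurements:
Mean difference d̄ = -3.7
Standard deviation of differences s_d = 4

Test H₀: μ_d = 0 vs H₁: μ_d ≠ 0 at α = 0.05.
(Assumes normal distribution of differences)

Answer: t = -2.9251, reject H₀

Derivation:
df = n - 1 = 9
SE = s_d/√n = 4/√10 = 1.2649
t = d̄/SE = -3.7/1.2649 = -2.9251
Critical value: t_{0.025,9} = ±2.262
p-value ≈ 0.0169
Decision: reject H₀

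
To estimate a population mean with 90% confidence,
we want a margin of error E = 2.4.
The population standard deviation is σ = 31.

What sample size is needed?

Answer: n = 452

Derivation:
z_0.05 = 1.645
n = (z×σ/E)² = (1.645×31/2.4)²
n = 451.4740
Round up: n = 452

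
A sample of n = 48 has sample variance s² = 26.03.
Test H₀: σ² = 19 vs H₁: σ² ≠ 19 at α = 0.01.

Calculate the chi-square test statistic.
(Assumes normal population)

Answer: χ² = 64.3900, fail to reject H₀

Derivation:
df = n - 1 = 47
χ² = (n-1)s²/σ₀² = 47×26.03/19 = 64.3900
Critical values: χ²_{0.995,47} = 25.775, χ²_{0.005,47} = 75.704
Rejection region: χ² < 25.775 or χ² > 75.704
Decision: fail to reject H₀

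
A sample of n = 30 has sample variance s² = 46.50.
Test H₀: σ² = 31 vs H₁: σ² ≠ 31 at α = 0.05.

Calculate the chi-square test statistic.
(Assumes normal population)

Answer: χ² = 43.5000, fail to reject H₀

Derivation:
df = n - 1 = 29
χ² = (n-1)s²/σ₀² = 29×46.50/31 = 43.5000
Critical values: χ²_{0.975,29} = 16.047, χ²_{0.025,29} = 45.722
Rejection region: χ² < 16.047 or χ² > 45.722
Decision: fail to reject H₀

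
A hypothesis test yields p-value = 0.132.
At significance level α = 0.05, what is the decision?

Answer: fail to reject H₀

Derivation:
Compare p-value to α:
0.132 ≥ 0.05
Decision: fail to reject H₀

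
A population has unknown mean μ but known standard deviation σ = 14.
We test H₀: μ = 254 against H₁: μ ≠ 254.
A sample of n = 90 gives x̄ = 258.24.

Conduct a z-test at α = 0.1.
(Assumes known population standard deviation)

Standard error: SE = σ/√n = 14/√90 = 1.4757
z-statistic: z = (x̄ - μ₀)/SE = (258.24 - 254)/1.4757 = 2.8732
Critical value: ±1.645
p-value = 0.0041
Decision: reject H₀

Answer: z = 2.8732, reject H₀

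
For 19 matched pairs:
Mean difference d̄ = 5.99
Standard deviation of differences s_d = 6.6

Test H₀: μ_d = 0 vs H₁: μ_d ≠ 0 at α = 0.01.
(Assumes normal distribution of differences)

df = n - 1 = 18
SE = s_d/√n = 6.6/√19 = 1.5141
t = d̄/SE = 5.99/1.5141 = 3.9561
Critical value: t_{0.005,18} = ±2.878
p-value ≈ 0.0009
Decision: reject H₀

Answer: t = 3.9561, reject H₀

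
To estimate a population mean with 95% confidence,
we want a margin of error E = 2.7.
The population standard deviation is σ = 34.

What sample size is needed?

z_0.025 = 1.960
n = (z×σ/E)² = (1.960×34/2.7)²
n = 609.1755
Round up: n = 610

Answer: n = 610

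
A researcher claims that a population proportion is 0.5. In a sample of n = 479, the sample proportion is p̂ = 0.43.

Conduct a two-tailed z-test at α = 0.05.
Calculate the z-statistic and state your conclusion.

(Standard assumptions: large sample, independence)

Answer: z = -3.0640, reject H₀

Derivation:
H₀: p = 0.5, H₁: p ≠ 0.5
Standard error: SE = √(p₀(1-p₀)/n) = √(0.5×0.5/479) = 0.022846
z-statistic: z = (p̂ - p₀)/SE = (0.43 - 0.5)/0.022846 = -3.0640
Critical value: z_0.025 = ±1.960
p-value = 0.0022
Decision: reject H₀ at α = 0.05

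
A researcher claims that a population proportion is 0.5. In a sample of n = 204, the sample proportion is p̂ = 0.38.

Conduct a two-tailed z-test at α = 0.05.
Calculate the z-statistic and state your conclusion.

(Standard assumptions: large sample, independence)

Answer: z = -3.4279, reject H₀

Derivation:
H₀: p = 0.5, H₁: p ≠ 0.5
Standard error: SE = √(p₀(1-p₀)/n) = √(0.5×0.5/204) = 0.035007
z-statistic: z = (p̂ - p₀)/SE = (0.38 - 0.5)/0.035007 = -3.4279
Critical value: z_0.025 = ±1.960
p-value = 0.0006
Decision: reject H₀ at α = 0.05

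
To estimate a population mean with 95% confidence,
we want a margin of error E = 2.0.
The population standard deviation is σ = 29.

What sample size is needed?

Answer: n = 808

Derivation:
z_0.025 = 1.960
n = (z×σ/E)² = (1.960×29/2.0)²
n = 807.6964
Round up: n = 808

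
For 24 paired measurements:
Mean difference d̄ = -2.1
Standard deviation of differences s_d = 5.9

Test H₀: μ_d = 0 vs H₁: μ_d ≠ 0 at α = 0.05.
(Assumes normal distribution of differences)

Answer: t = -1.7438, fail to reject H₀

Derivation:
df = n - 1 = 23
SE = s_d/√n = 5.9/√24 = 1.2043
t = d̄/SE = -2.1/1.2043 = -1.7438
Critical value: t_{0.025,23} = ±2.069
p-value ≈ 0.0945
Decision: fail to reject H₀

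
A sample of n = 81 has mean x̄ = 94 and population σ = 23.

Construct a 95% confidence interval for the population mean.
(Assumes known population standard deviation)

Confidence level: 95%, α = 0.05
z_0.025 = 1.960
SE = σ/√n = 23/√81 = 2.5556
Margin of error = 1.960 × 2.5556 = 5.0090
CI: x̄ ± margin = 94 ± 5.0090
CI: (88.9910, 99.0090)

Answer: (88.9910, 99.0090)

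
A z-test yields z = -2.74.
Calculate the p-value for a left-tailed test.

Answer: p-value ≈ 0.0031

Derivation:
For z = -2.74:
p = P(Z < -2.74) = Φ(-2.74) = 0.0031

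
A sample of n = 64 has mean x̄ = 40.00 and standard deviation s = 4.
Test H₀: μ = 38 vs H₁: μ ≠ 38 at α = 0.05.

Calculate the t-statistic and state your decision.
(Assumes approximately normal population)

Answer: t = 4.0000, reject H₀

Derivation:
df = n - 1 = 63
SE = s/√n = 4/√64 = 0.5000
t = (x̄ - μ₀)/SE = (40.00 - 38)/0.5000 = 4.0000
Critical value: t_{0.025,63} = ±1.998
p-value ≈ 0.0002
Decision: reject H₀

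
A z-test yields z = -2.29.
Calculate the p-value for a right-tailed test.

For z = -2.29:
p = P(Z > -2.29) = 1 - Φ(-2.29) = 0.9890

Answer: p-value ≈ 0.9890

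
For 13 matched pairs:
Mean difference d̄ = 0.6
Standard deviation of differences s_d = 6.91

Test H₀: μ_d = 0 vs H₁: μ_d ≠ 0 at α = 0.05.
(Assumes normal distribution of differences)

df = n - 1 = 12
SE = s_d/√n = 6.91/√13 = 1.9165
t = d̄/SE = 0.6/1.9165 = 0.3131
Critical value: t_{0.025,12} = ±2.179
p-value ≈ 0.7596
Decision: fail to reject H₀

Answer: t = 0.3131, fail to reject H₀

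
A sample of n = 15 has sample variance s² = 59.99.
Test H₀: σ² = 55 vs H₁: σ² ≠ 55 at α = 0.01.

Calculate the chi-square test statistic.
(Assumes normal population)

Answer: χ² = 15.2702, fail to reject H₀

Derivation:
df = n - 1 = 14
χ² = (n-1)s²/σ₀² = 14×59.99/55 = 15.2702
Critical values: χ²_{0.995,14} = 4.075, χ²_{0.005,14} = 31.319
Rejection region: χ² < 4.075 or χ² > 31.319
Decision: fail to reject H₀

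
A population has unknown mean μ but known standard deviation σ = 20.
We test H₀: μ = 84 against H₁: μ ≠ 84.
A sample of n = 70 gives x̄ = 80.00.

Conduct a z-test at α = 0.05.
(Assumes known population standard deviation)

Answer: z = -1.6733, fail to reject H₀

Derivation:
Standard error: SE = σ/√n = 20/√70 = 2.3905
z-statistic: z = (x̄ - μ₀)/SE = (80.00 - 84)/2.3905 = -1.6733
Critical value: ±1.960
p-value = 0.0943
Decision: fail to reject H₀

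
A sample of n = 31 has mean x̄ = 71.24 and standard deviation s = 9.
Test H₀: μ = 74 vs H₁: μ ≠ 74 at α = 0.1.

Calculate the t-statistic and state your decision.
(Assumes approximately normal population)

df = n - 1 = 30
SE = s/√n = 9/√31 = 1.6164
t = (x̄ - μ₀)/SE = (71.24 - 74)/1.6164 = -1.7075
Critical value: t_{0.05,30} = ±1.697
p-value ≈ 0.0981
Decision: reject H₀

Answer: t = -1.7075, reject H₀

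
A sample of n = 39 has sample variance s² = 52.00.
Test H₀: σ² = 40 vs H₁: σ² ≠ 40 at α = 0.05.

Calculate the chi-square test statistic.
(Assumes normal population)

df = n - 1 = 38
χ² = (n-1)s²/σ₀² = 38×52.00/40 = 49.4000
Critical values: χ²_{0.975,38} = 22.878, χ²_{0.025,38} = 56.896
Rejection region: χ² < 22.878 or χ² > 56.896
Decision: fail to reject H₀

Answer: χ² = 49.4000, fail to reject H₀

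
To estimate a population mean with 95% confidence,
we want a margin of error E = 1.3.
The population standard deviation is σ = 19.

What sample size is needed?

z_0.025 = 1.960
n = (z×σ/E)² = (1.960×19/1.3)²
n = 820.6021
Round up: n = 821

Answer: n = 821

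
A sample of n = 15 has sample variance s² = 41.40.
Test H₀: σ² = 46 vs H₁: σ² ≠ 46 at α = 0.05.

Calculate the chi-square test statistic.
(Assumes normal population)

df = n - 1 = 14
χ² = (n-1)s²/σ₀² = 14×41.40/46 = 12.6000
Critical values: χ²_{0.975,14} = 5.629, χ²_{0.025,14} = 26.119
Rejection region: χ² < 5.629 or χ² > 26.119
Decision: fail to reject H₀

Answer: χ² = 12.6000, fail to reject H₀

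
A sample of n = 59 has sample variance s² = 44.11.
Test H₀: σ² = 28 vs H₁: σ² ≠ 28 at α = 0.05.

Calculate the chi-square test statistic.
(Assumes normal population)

df = n - 1 = 58
χ² = (n-1)s²/σ₀² = 58×44.11/28 = 91.3707
Critical values: χ²_{0.975,58} = 38.844, χ²_{0.025,58} = 80.936
Rejection region: χ² < 38.844 or χ² > 80.936
Decision: reject H₀

Answer: χ² = 91.3707, reject H₀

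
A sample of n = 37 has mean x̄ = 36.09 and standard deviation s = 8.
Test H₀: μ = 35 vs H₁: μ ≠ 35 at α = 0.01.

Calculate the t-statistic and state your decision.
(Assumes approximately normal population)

df = n - 1 = 36
SE = s/√n = 8/√37 = 1.3152
t = (x̄ - μ₀)/SE = (36.09 - 35)/1.3152 = 0.8288
Critical value: t_{0.005,36} = ±2.719
p-value ≈ 0.4127
Decision: fail to reject H₀

Answer: t = 0.8288, fail to reject H₀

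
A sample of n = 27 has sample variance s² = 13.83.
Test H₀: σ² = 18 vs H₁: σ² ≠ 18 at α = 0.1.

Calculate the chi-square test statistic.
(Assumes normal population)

df = n - 1 = 26
χ² = (n-1)s²/σ₀² = 26×13.83/18 = 19.9767
Critical values: χ²_{0.95,26} = 15.379, χ²_{0.05,26} = 38.885
Rejection region: χ² < 15.379 or χ² > 38.885
Decision: fail to reject H₀

Answer: χ² = 19.9767, fail to reject H₀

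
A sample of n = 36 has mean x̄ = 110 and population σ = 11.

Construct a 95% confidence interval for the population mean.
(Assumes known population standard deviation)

Answer: (106.4067, 113.5933)

Derivation:
Confidence level: 95%, α = 0.05
z_0.025 = 1.960
SE = σ/√n = 11/√36 = 1.8333
Margin of error = 1.960 × 1.8333 = 3.5933
CI: x̄ ± margin = 110 ± 3.5933
CI: (106.4067, 113.5933)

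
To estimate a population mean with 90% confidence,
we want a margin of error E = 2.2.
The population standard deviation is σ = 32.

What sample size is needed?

z_0.05 = 1.645
n = (z×σ/E)² = (1.645×32/2.2)²
n = 572.5144
Round up: n = 573

Answer: n = 573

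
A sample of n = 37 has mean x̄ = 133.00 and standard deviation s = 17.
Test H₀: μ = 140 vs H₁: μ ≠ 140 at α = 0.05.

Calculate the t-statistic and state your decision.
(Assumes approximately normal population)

Answer: t = -2.5047, reject H₀

Derivation:
df = n - 1 = 36
SE = s/√n = 17/√37 = 2.7948
t = (x̄ - μ₀)/SE = (133.00 - 140)/2.7948 = -2.5047
Critical value: t_{0.025,36} = ±2.028
p-value ≈ 0.0169
Decision: reject H₀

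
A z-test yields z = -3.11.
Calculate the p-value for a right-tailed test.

Answer: p-value ≈ 0.9991

Derivation:
For z = -3.11:
p = P(Z > -3.11) = 1 - Φ(-3.11) = 0.9991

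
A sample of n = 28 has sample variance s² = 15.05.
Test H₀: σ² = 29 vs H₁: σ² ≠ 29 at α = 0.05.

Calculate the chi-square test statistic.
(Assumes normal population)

df = n - 1 = 27
χ² = (n-1)s²/σ₀² = 27×15.05/29 = 14.0121
Critical values: χ²_{0.975,27} = 14.573, χ²_{0.025,27} = 43.195
Rejection region: χ² < 14.573 or χ² > 43.195
Decision: reject H₀

Answer: χ² = 14.0121, reject H₀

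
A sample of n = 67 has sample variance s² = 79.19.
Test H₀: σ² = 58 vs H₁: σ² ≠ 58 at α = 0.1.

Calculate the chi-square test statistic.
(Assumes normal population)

df = n - 1 = 66
χ² = (n-1)s²/σ₀² = 66×79.19/58 = 90.1128
Critical values: χ²_{0.95,66} = 48.305, χ²_{0.05,66} = 85.965
Rejection region: χ² < 48.305 or χ² > 85.965
Decision: reject H₀

Answer: χ² = 90.1128, reject H₀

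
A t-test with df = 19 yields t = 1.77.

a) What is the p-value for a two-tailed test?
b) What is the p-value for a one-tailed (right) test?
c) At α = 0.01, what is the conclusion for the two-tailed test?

Answer: a) 0.0928, b) 0.0464, c) fail to reject H₀

Derivation:
Using t-distribution with df = 19:
a) Two-tailed: p = 2×P(T > 1.77) = 0.0928
b) One-tailed: p = P(T > 1.77) = 0.0464
c) 0.0928 ≥ 0.01, fail to reject H₀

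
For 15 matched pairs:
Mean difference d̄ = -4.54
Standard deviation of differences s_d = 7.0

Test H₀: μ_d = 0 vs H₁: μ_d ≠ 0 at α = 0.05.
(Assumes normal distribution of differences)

df = n - 1 = 14
SE = s_d/√n = 7.0/√15 = 1.8074
t = d̄/SE = -4.54/1.8074 = -2.5119
Critical value: t_{0.025,14} = ±2.145
p-value ≈ 0.0249
Decision: reject H₀

Answer: t = -2.5119, reject H₀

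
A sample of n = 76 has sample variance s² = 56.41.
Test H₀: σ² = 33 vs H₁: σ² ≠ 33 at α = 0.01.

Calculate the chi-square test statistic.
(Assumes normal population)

Answer: χ² = 128.2045, reject H₀

Derivation:
df = n - 1 = 75
χ² = (n-1)s²/σ₀² = 75×56.41/33 = 128.2045
Critical values: χ²_{0.995,75} = 47.206, χ²_{0.005,75} = 110.286
Rejection region: χ² < 47.206 or χ² > 110.286
Decision: reject H₀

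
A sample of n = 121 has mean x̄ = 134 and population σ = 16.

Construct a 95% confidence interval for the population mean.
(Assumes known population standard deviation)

Confidence level: 95%, α = 0.05
z_0.025 = 1.960
SE = σ/√n = 16/√121 = 1.4545
Margin of error = 1.960 × 1.4545 = 2.8508
CI: x̄ ± margin = 134 ± 2.8508
CI: (131.1492, 136.8508)

Answer: (131.1492, 136.8508)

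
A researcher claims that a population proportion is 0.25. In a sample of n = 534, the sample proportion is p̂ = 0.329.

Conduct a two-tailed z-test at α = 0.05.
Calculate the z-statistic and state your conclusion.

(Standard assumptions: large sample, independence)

H₀: p = 0.25, H₁: p ≠ 0.25
Standard error: SE = √(p₀(1-p₀)/n) = √(0.25×0.75/534) = 0.018738
z-statistic: z = (p̂ - p₀)/SE = (0.329 - 0.25)/0.018738 = 4.2160
Critical value: z_0.025 = ±1.960
p-value < 0.0001
Decision: reject H₀ at α = 0.05

Answer: z = 4.2160, reject H₀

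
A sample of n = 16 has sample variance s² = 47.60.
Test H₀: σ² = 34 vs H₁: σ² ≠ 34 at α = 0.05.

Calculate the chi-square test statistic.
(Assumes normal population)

df = n - 1 = 15
χ² = (n-1)s²/σ₀² = 15×47.60/34 = 21.0000
Critical values: χ²_{0.975,15} = 6.262, χ²_{0.025,15} = 27.488
Rejection region: χ² < 6.262 or χ² > 27.488
Decision: fail to reject H₀

Answer: χ² = 21.0000, fail to reject H₀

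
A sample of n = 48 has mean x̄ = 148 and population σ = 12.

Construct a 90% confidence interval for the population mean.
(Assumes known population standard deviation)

Confidence level: 90%, α = 0.1
z_0.05 = 1.645
SE = σ/√n = 12/√48 = 1.7321
Margin of error = 1.645 × 1.7321 = 2.8493
CI: x̄ ± margin = 148 ± 2.8493
CI: (145.1507, 150.8493)

Answer: (145.1507, 150.8493)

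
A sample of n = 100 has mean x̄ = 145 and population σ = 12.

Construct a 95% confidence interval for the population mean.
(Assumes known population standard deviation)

Answer: (142.6480, 147.3520)

Derivation:
Confidence level: 95%, α = 0.05
z_0.025 = 1.960
SE = σ/√n = 12/√100 = 1.2000
Margin of error = 1.960 × 1.2000 = 2.3520
CI: x̄ ± margin = 145 ± 2.3520
CI: (142.6480, 147.3520)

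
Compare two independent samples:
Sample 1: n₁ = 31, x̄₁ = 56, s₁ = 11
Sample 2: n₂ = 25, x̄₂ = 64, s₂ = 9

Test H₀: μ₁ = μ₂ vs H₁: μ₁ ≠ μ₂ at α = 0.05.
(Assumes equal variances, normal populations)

Pooled variance: s²_p = [30×11² + 24×9²]/(54) = 103.2222
s_p = 10.1598
SE = s_p×√(1/n₁ + 1/n₂) = 10.1598×√(1/31 + 1/25) = 2.7310
t = (x̄₁ - x̄₂)/SE = (56 - 64)/2.7310 = -2.9293
df = 54, t-critical = ±2.005
Decision: reject H₀

Answer: t = -2.9293, reject H₀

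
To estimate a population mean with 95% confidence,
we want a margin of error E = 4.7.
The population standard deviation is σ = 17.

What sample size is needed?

Answer: n = 51

Derivation:
z_0.025 = 1.960
n = (z×σ/E)² = (1.960×17/4.7)²
n = 50.2590
Round up: n = 51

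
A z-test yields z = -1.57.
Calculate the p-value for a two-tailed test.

For z = -1.57:
p = 2×P(Z > |-1.57|) = 2×(1 - Φ(1.57)) = 0.1164

Answer: p-value ≈ 0.1164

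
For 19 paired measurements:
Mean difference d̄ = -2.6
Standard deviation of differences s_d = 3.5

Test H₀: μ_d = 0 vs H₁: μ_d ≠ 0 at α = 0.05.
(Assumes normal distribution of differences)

df = n - 1 = 18
SE = s_d/√n = 3.5/√19 = 0.8030
t = d̄/SE = -2.6/0.8030 = -3.2379
Critical value: t_{0.025,18} = ±2.101
p-value ≈ 0.0046
Decision: reject H₀

Answer: t = -3.2379, reject H₀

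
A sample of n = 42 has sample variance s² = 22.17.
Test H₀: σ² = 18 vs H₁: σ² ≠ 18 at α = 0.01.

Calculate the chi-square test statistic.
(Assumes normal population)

df = n - 1 = 41
χ² = (n-1)s²/σ₀² = 41×22.17/18 = 50.4983
Critical values: χ²_{0.995,41} = 21.421, χ²_{0.005,41} = 68.053
Rejection region: χ² < 21.421 or χ² > 68.053
Decision: fail to reject H₀

Answer: χ² = 50.4983, fail to reject H₀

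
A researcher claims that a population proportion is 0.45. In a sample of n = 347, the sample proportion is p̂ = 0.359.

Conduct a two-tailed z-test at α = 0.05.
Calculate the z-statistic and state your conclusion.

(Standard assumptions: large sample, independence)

Answer: z = -3.4073, reject H₀

Derivation:
H₀: p = 0.45, H₁: p ≠ 0.45
Standard error: SE = √(p₀(1-p₀)/n) = √(0.45×0.55/347) = 0.026707
z-statistic: z = (p̂ - p₀)/SE = (0.359 - 0.45)/0.026707 = -3.4073
Critical value: z_0.025 = ±1.960
p-value = 0.0007
Decision: reject H₀ at α = 0.05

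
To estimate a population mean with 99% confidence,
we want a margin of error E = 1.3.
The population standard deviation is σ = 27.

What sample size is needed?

Answer: n = 2863

Derivation:
z_0.005 = 2.576
n = (z×σ/E)² = (2.576×27/1.3)²
n = 2862.4146
Round up: n = 2863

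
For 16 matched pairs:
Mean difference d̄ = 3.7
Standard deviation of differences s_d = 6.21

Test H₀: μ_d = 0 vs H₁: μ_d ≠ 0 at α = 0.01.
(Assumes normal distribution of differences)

df = n - 1 = 15
SE = s_d/√n = 6.21/√16 = 1.5525
t = d̄/SE = 3.7/1.5525 = 2.3833
Critical value: t_{0.005,15} = ±2.947
p-value ≈ 0.0308
Decision: fail to reject H₀

Answer: t = 2.3833, fail to reject H₀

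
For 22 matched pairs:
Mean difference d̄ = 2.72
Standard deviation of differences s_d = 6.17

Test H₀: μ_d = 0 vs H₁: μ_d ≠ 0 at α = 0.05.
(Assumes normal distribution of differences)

Answer: t = 2.0678, fail to reject H₀

Derivation:
df = n - 1 = 21
SE = s_d/√n = 6.17/√22 = 1.3154
t = d̄/SE = 2.72/1.3154 = 2.0678
Critical value: t_{0.025,21} = ±2.080
p-value ≈ 0.0512
Decision: fail to reject H₀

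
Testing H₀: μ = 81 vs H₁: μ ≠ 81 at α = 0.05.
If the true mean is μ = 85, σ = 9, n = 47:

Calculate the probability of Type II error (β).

SE = σ/√n = 9/√47 = 1.3128
Critical values: μ₀ ± z_0.025×SE = 81 ± 1.960×1.3128
Acceptance region: (78.4269, 83.5731)
Under H₁ (μ = 85): z_high = (83.5731 - 85)/1.3128 = -1.0869, z_low = (78.4269 - 85)/1.3128 = -5.0069
β = P(not reject | H₁) = Φ(-1.0869) - Φ(-5.0069) ≈ 0.1385

Answer: β ≈ 0.1385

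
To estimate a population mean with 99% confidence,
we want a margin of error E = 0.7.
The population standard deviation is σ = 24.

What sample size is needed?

Answer: n = 7801

Derivation:
z_0.005 = 2.576
n = (z×σ/E)² = (2.576×24/0.7)²
n = 7800.4224
Round up: n = 7801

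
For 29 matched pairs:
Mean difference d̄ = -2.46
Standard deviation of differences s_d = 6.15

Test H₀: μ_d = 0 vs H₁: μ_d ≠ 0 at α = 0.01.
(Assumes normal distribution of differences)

Answer: t = -2.1541, fail to reject H₀

Derivation:
df = n - 1 = 28
SE = s_d/√n = 6.15/√29 = 1.1420
t = d̄/SE = -2.46/1.1420 = -2.1541
Critical value: t_{0.005,28} = ±2.763
p-value ≈ 0.0400
Decision: fail to reject H₀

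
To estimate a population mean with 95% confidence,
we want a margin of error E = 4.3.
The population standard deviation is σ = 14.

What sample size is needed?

Answer: n = 41

Derivation:
z_0.025 = 1.960
n = (z×σ/E)² = (1.960×14/4.3)²
n = 40.7222
Round up: n = 41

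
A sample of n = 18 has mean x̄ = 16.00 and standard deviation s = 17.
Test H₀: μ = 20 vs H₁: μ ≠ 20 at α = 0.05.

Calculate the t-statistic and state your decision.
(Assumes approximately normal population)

df = n - 1 = 17
SE = s/√n = 17/√18 = 4.0069
t = (x̄ - μ₀)/SE = (16.00 - 20)/4.0069 = -0.9983
Critical value: t_{0.025,17} = ±2.110
p-value ≈ 0.3321
Decision: fail to reject H₀

Answer: t = -0.9983, fail to reject H₀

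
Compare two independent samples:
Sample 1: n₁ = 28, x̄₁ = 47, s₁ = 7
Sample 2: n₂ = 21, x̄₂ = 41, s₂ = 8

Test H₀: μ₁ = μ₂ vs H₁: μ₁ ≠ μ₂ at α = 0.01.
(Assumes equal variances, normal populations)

Answer: t = 2.7929, reject H₀

Derivation:
Pooled variance: s²_p = [27×7² + 20×8²]/(47) = 55.3830
s_p = 7.4420
SE = s_p×√(1/n₁ + 1/n₂) = 7.4420×√(1/28 + 1/21) = 2.1483
t = (x̄₁ - x̄₂)/SE = (47 - 41)/2.1483 = 2.7929
df = 47, t-critical = ±2.685
Decision: reject H₀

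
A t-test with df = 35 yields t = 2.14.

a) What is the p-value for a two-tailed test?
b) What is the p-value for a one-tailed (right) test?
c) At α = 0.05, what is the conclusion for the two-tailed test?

Using t-distribution with df = 35:
a) Two-tailed: p = 2×P(T > 2.14) = 0.0394
b) One-tailed: p = P(T > 2.14) = 0.0197
c) 0.0394 < 0.05, reject H₀

Answer: a) 0.0394, b) 0.0197, c) reject H₀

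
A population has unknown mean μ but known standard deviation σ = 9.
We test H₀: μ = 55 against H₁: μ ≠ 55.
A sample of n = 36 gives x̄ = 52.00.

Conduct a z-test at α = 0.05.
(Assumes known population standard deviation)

Answer: z = -2.0000, reject H₀

Derivation:
Standard error: SE = σ/√n = 9/√36 = 1.5000
z-statistic: z = (x̄ - μ₀)/SE = (52.00 - 55)/1.5000 = -2.0000
Critical value: ±1.960
p-value = 0.0455
Decision: reject H₀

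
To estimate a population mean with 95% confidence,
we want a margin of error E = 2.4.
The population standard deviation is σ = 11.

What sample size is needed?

z_0.025 = 1.960
n = (z×σ/E)² = (1.960×11/2.4)²
n = 80.7003
Round up: n = 81

Answer: n = 81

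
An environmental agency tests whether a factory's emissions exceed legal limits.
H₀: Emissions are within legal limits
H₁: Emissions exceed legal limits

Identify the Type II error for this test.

Answer: Failing to cite a factory whose emissions actually exceed the limit

Derivation:
Type I error: rejecting H₀ when it is actually true (false positive).
Type II error: failing to reject H₀ when H₁ is actually true (false negative).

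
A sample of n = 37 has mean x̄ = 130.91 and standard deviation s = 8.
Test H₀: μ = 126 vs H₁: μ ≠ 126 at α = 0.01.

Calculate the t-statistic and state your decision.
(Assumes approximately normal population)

df = n - 1 = 36
SE = s/√n = 8/√37 = 1.3152
t = (x̄ - μ₀)/SE = (130.91 - 126)/1.3152 = 3.7333
Critical value: t_{0.005,36} = ±2.719
p-value ≈ 0.0007
Decision: reject H₀

Answer: t = 3.7333, reject H₀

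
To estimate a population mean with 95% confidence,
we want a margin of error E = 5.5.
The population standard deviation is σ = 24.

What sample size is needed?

z_0.025 = 1.960
n = (z×σ/E)² = (1.960×24/5.5)²
n = 73.1491
Round up: n = 74

Answer: n = 74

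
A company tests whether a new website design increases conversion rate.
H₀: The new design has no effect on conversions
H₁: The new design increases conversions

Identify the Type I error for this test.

Answer: Switching to a new design that doesn't actually help

Derivation:
Type I error: rejecting H₀ when it is actually true (false positive).
Type II error: failing to reject H₀ when H₁ is actually true (false negative).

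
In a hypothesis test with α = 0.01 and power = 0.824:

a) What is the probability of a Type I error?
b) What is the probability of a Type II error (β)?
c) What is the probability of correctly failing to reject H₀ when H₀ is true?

a) Type I error probability = α = 0.01
b) Power = P(reject H₀ | H₁ true) = 1 - β = 0.824, so Type II error probability = β = 1 - Power = 0.176
c) P(fail to reject H₀ | H₀ true) = 1 - α = 0.99

Answer: a) 0.01, b) 0.176, c) 0.99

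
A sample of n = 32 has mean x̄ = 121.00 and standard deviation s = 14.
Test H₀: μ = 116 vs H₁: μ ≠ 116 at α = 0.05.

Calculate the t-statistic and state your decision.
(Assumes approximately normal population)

df = n - 1 = 31
SE = s/√n = 14/√32 = 2.4749
t = (x̄ - μ₀)/SE = (121.00 - 116)/2.4749 = 2.0203
Critical value: t_{0.025,31} = ±2.040
p-value ≈ 0.0521
Decision: fail to reject H₀

Answer: t = 2.0203, fail to reject H₀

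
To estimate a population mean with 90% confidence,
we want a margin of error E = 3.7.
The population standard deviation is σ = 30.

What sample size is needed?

Answer: n = 178

Derivation:
z_0.05 = 1.645
n = (z×σ/E)² = (1.645×30/3.7)²
n = 177.8979
Round up: n = 178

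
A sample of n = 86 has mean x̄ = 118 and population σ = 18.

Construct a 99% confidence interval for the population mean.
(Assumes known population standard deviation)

Answer: (113.0000, 123.0000)

Derivation:
Confidence level: 99%, α = 0.01
z_0.005 = 2.576
SE = σ/√n = 18/√86 = 1.9410
Margin of error = 2.576 × 1.9410 = 5.0000
CI: x̄ ± margin = 118 ± 5.0000
CI: (113.0000, 123.0000)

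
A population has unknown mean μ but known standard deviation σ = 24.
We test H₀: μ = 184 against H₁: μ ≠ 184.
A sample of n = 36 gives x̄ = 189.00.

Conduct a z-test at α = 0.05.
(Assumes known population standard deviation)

Answer: z = 1.2500, fail to reject H₀

Derivation:
Standard error: SE = σ/√n = 24/√36 = 4.0000
z-statistic: z = (x̄ - μ₀)/SE = (189.00 - 184)/4.0000 = 1.2500
Critical value: ±1.960
p-value = 0.2113
Decision: fail to reject H₀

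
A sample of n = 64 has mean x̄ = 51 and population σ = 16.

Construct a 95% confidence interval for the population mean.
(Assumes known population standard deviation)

Confidence level: 95%, α = 0.05
z_0.025 = 1.960
SE = σ/√n = 16/√64 = 2.0000
Margin of error = 1.960 × 2.0000 = 3.9200
CI: x̄ ± margin = 51 ± 3.9200
CI: (47.0800, 54.9200)

Answer: (47.0800, 54.9200)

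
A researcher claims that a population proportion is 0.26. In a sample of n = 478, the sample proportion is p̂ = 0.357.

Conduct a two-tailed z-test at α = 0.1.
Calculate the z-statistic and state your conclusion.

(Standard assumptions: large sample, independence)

Answer: z = 4.8348, reject H₀

Derivation:
H₀: p = 0.26, H₁: p ≠ 0.26
Standard error: SE = √(p₀(1-p₀)/n) = √(0.26×0.74/478) = 0.020063
z-statistic: z = (p̂ - p₀)/SE = (0.357 - 0.26)/0.020063 = 4.8348
Critical value: z_0.05 = ±1.645
p-value < 0.0001
Decision: reject H₀ at α = 0.1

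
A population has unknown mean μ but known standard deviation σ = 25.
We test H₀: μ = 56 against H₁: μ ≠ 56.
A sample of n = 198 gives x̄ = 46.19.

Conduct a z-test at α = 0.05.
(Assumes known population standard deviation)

Standard error: SE = σ/√n = 25/√198 = 1.7767
z-statistic: z = (x̄ - μ₀)/SE = (46.19 - 56)/1.7767 = -5.5215
Critical value: ±1.960
p-value < 0.0001
Decision: reject H₀

Answer: z = -5.5215, reject H₀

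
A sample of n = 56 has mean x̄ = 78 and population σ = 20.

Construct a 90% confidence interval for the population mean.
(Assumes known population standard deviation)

Answer: (73.6036, 82.3964)

Derivation:
Confidence level: 90%, α = 0.1
z_0.05 = 1.645
SE = σ/√n = 20/√56 = 2.6726
Margin of error = 1.645 × 2.6726 = 4.3964
CI: x̄ ± margin = 78 ± 4.3964
CI: (73.6036, 82.3964)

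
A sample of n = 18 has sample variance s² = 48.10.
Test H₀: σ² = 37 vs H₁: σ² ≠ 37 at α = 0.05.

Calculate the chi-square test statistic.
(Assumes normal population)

Answer: χ² = 22.1000, fail to reject H₀

Derivation:
df = n - 1 = 17
χ² = (n-1)s²/σ₀² = 17×48.10/37 = 22.1000
Critical values: χ²_{0.975,17} = 7.564, χ²_{0.025,17} = 30.191
Rejection region: χ² < 7.564 or χ² > 30.191
Decision: fail to reject H₀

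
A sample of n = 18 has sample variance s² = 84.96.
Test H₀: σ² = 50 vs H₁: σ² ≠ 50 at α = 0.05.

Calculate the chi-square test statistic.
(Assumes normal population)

Answer: χ² = 28.8864, fail to reject H₀

Derivation:
df = n - 1 = 17
χ² = (n-1)s²/σ₀² = 17×84.96/50 = 28.8864
Critical values: χ²_{0.975,17} = 7.564, χ²_{0.025,17} = 30.191
Rejection region: χ² < 7.564 or χ² > 30.191
Decision: fail to reject H₀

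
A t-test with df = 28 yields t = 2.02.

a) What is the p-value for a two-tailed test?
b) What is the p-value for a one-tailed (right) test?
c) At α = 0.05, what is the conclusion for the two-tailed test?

Answer: a) 0.0530, b) 0.0265, c) fail to reject H₀

Derivation:
Using t-distribution with df = 28:
a) Two-tailed: p = 2×P(T > 2.02) = 0.0530
b) One-tailed: p = P(T > 2.02) = 0.0265
c) 0.0530 ≥ 0.05, fail to reject H₀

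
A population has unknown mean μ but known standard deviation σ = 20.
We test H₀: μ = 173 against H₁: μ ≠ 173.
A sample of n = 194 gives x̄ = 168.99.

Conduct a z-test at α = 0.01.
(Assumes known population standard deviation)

Standard error: SE = σ/√n = 20/√194 = 1.4359
z-statistic: z = (x̄ - μ₀)/SE = (168.99 - 173)/1.4359 = -2.7927
Critical value: ±2.576
p-value = 0.0052
Decision: reject H₀

Answer: z = -2.7927, reject H₀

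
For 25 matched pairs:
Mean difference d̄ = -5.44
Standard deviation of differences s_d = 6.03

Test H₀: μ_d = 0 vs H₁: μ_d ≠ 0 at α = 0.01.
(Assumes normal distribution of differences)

df = n - 1 = 24
SE = s_d/√n = 6.03/√25 = 1.2060
t = d̄/SE = -5.44/1.2060 = -4.5108
Critical value: t_{0.005,24} = ±2.797
p-value ≈ 0.0001
Decision: reject H₀

Answer: t = -4.5108, reject H₀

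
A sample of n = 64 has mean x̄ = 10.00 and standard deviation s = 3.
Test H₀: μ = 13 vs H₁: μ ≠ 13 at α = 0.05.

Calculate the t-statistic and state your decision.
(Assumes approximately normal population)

df = n - 1 = 63
SE = s/√n = 3/√64 = 0.3750
t = (x̄ - μ₀)/SE = (10.00 - 13)/0.3750 = -8.0000
Critical value: t_{0.025,63} = ±1.998
p-value < 0.0001
Decision: reject H₀

Answer: t = -8.0000, reject H₀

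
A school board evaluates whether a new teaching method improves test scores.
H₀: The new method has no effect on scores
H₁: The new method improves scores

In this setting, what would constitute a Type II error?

Answer: Failing to adopt an effective teaching method

Derivation:
Type I error (α): Rejecting H₀ when H₀ is true
Type II error (β): Failing to reject H₀ when H₁ is true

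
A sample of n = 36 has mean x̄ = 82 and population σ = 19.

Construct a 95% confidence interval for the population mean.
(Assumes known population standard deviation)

Answer: (75.7933, 88.2067)

Derivation:
Confidence level: 95%, α = 0.05
z_0.025 = 1.960
SE = σ/√n = 19/√36 = 3.1667
Margin of error = 1.960 × 3.1667 = 6.2067
CI: x̄ ± margin = 82 ± 6.2067
CI: (75.7933, 88.2067)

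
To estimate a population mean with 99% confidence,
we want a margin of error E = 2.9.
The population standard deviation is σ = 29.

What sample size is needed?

z_0.005 = 2.576
n = (z×σ/E)² = (2.576×29/2.9)²
n = 663.5776
Round up: n = 664

Answer: n = 664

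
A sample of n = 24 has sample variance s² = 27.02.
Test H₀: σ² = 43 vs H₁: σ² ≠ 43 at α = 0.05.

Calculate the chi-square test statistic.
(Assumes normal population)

df = n - 1 = 23
χ² = (n-1)s²/σ₀² = 23×27.02/43 = 14.4526
Critical values: χ²_{0.975,23} = 11.689, χ²_{0.025,23} = 38.076
Rejection region: χ² < 11.689 or χ² > 38.076
Decision: fail to reject H₀

Answer: χ² = 14.4526, fail to reject H₀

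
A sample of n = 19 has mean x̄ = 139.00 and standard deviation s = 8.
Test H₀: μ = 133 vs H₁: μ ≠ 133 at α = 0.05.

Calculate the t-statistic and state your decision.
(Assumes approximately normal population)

Answer: t = 3.2692, reject H₀

Derivation:
df = n - 1 = 18
SE = s/√n = 8/√19 = 1.8353
t = (x̄ - μ₀)/SE = (139.00 - 133)/1.8353 = 3.2692
Critical value: t_{0.025,18} = ±2.101
p-value ≈ 0.0043
Decision: reject H₀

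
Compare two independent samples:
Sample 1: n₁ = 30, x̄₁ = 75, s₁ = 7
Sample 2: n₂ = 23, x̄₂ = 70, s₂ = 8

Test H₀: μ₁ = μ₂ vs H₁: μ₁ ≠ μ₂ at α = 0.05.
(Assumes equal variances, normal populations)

Answer: t = 2.4222, reject H₀

Derivation:
Pooled variance: s²_p = [29×7² + 22×8²]/(51) = 55.4706
s_p = 7.4479
SE = s_p×√(1/n₁ + 1/n₂) = 7.4479×√(1/30 + 1/23) = 2.0642
t = (x̄₁ - x̄₂)/SE = (75 - 70)/2.0642 = 2.4222
df = 51, t-critical = ±2.008
Decision: reject H₀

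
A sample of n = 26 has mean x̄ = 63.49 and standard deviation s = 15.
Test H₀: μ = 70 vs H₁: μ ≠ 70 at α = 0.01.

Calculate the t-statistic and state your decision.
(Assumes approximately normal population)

Answer: t = -2.2130, fail to reject H₀

Derivation:
df = n - 1 = 25
SE = s/√n = 15/√26 = 2.9417
t = (x̄ - μ₀)/SE = (63.49 - 70)/2.9417 = -2.2130
Critical value: t_{0.005,25} = ±2.787
p-value ≈ 0.0363
Decision: fail to reject H₀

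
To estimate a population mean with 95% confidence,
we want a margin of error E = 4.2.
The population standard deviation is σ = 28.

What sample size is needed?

Answer: n = 171

Derivation:
z_0.025 = 1.960
n = (z×σ/E)² = (1.960×28/4.2)²
n = 170.7378
Round up: n = 171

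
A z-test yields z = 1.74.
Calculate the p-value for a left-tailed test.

Answer: p-value ≈ 0.9591

Derivation:
For z = 1.74:
p = P(Z < 1.74) = Φ(1.74) = 0.9591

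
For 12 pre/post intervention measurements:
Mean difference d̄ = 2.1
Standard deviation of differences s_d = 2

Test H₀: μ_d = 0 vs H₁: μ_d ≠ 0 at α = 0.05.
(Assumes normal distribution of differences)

df = n - 1 = 11
SE = s_d/√n = 2/√12 = 0.5774
t = d̄/SE = 2.1/0.5774 = 3.6370
Critical value: t_{0.025,11} = ±2.201
p-value ≈ 0.0039
Decision: reject H₀

Answer: t = 3.6370, reject H₀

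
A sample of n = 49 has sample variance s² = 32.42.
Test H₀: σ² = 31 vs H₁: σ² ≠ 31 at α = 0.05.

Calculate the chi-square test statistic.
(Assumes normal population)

df = n - 1 = 48
χ² = (n-1)s²/σ₀² = 48×32.42/31 = 50.1987
Critical values: χ²_{0.975,48} = 30.755, χ²_{0.025,48} = 69.023
Rejection region: χ² < 30.755 or χ² > 69.023
Decision: fail to reject H₀

Answer: χ² = 50.1987, fail to reject H₀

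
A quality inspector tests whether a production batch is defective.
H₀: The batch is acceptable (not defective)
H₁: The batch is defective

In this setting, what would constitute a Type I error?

Type I error: rejecting H₀ when it is actually true (false positive).
Type II error: failing to reject H₀ when H₁ is actually true (false negative).

Answer: Rejecting an acceptable batch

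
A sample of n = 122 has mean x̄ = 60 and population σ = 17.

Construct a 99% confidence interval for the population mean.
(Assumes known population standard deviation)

Answer: (56.0353, 63.9647)

Derivation:
Confidence level: 99%, α = 0.01
z_0.005 = 2.576
SE = σ/√n = 17/√122 = 1.5391
Margin of error = 2.576 × 1.5391 = 3.9647
CI: x̄ ± margin = 60 ± 3.9647
CI: (56.0353, 63.9647)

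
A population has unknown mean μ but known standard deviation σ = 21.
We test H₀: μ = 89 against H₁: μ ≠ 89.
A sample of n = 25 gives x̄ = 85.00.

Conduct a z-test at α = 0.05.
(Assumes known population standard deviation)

Answer: z = -0.9524, fail to reject H₀

Derivation:
Standard error: SE = σ/√n = 21/√25 = 4.2000
z-statistic: z = (x̄ - μ₀)/SE = (85.00 - 89)/4.2000 = -0.9524
Critical value: ±1.960
p-value = 0.3409
Decision: fail to reject H₀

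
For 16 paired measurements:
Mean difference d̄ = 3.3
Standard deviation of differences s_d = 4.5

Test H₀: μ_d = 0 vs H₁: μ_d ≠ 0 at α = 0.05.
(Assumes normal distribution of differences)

Answer: t = 2.9333, reject H₀

Derivation:
df = n - 1 = 15
SE = s_d/√n = 4.5/√16 = 1.1250
t = d̄/SE = 3.3/1.1250 = 2.9333
Critical value: t_{0.025,15} = ±2.131
p-value ≈ 0.0103
Decision: reject H₀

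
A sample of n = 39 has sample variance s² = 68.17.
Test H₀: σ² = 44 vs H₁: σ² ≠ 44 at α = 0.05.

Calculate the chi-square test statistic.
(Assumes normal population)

df = n - 1 = 38
χ² = (n-1)s²/σ₀² = 38×68.17/44 = 58.8741
Critical values: χ²_{0.975,38} = 22.878, χ²_{0.025,38} = 56.896
Rejection region: χ² < 22.878 or χ² > 56.896
Decision: reject H₀

Answer: χ² = 58.8741, reject H₀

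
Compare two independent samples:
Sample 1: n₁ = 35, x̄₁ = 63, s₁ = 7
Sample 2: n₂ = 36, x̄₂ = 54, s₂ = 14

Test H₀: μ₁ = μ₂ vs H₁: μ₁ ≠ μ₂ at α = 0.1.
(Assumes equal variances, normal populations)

Pooled variance: s²_p = [34×7² + 35×14²]/(69) = 123.5652
s_p = 11.1160
SE = s_p×√(1/n₁ + 1/n₂) = 11.1160×√(1/35 + 1/36) = 2.6387
t = (x̄₁ - x̄₂)/SE = (63 - 54)/2.6387 = 3.4108
df = 69, t-critical = ±1.667
Decision: reject H₀

Answer: t = 3.4108, reject H₀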